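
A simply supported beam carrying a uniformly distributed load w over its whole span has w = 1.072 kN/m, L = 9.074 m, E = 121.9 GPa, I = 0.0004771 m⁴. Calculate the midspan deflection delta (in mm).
Model: a simply supported beam carrying a uniformly distributed load w over its whole span, so delta = (5·w·L^4) / (384·E·I).
Convert to SI units:
  w = 1.072 kN/m = 1072 N/m
  E = 121.9 GPa = 1.219 × 10¹¹ Pa
Substitute:
  delta = (5 × 1072 × 9.074^4) / (384 × (1.219 × 10¹¹) × 0.0004771)
  delta = 0.001627 m
Convert: delta = 0.001627 m = 1.627 mm
Final answer: delta = 1.627 mm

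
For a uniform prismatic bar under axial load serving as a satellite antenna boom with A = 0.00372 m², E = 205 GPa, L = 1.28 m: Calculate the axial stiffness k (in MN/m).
Model: a uniform prismatic bar under axial load, so k = (A·E) / L.
Convert to SI units:
  E = 205 GPa = 2.05 × 10¹¹ Pa
Substitute:
  k = (0.00372 × (2.05 × 10¹¹)) / 1.28
  k = 5.958 × 10⁸ N/m
Convert: k = 5.958 × 10⁸ N/m = 595.8 MN/m
Final answer: k = 595.8 MN/m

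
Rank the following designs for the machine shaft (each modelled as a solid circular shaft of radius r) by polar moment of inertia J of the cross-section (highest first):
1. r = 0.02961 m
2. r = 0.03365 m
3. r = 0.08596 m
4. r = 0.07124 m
Model: a solid circular shaft of radius r, so J = (π·r^4) / 2 (SI units).
  Case 1: J = (π × 0.02961^4) / 2 = 1.207 × 10⁻⁶ m⁴
  Case 2: J = (π × 0.03365^4) / 2 = 2.014 × 10⁻⁶ m⁴
  Case 3: J = (π × 0.08596^4) / 2 = 8.576 × 10⁻⁵ m⁴
  Case 4: J = (π × 0.07124^4) / 2 = 4.046 × 10⁻⁵ m⁴
Ordering: 8.576 × 10⁻⁵ m⁴ (case 3) > 4.046 × 10⁻⁵ m⁴ (case 4) > 2.014 × 10⁻⁶ m⁴ (case 2) > 1.207 × 10⁻⁶ m⁴ (case 1)
Final answer: 3, 4, 2, 1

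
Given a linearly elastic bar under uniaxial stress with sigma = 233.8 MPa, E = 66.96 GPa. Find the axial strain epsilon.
Model: a linearly elastic bar under uniaxial stress, so epsilon = sigma / E.
Convert to SI units:
  sigma = 233.8 MPa = 2.338 × 10⁸ Pa
  E = 66.96 GPa = 6.696 × 10¹⁰ Pa
Substitute:
  epsilon = (2.338 × 10⁸) / (6.696 × 10¹⁰)
  epsilon = 0.003492
Final answer: epsilon = 0.003492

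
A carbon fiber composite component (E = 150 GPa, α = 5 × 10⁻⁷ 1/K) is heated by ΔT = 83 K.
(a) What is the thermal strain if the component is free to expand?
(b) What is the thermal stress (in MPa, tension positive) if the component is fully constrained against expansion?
(a) Free thermal strain ε_th = α·ΔT = (5 × 10⁻⁷) × 83 = 4.15 × 10⁻⁵
(b) Fully constrained, the expansion is suppressed, so σ = -E·α·ΔT. Convert E = 150 GPa = 1.5 × 10¹¹ Pa.
  σ = -(1.5 × 10¹¹) × (5 × 10⁻⁷) × 83 = -6.225 × 10⁶ Pa = -6.225 MPa (compressive)
Final answer: (a) ε_th = 4.15 × 10⁻⁵, (b) σ = -6.225 MPa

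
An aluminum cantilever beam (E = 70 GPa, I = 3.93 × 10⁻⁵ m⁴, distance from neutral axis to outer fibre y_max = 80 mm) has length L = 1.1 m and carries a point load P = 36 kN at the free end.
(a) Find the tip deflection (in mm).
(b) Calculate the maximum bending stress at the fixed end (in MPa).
(a) Tip deflection of a cantilever with an end point load: δ = P·L^3 / (3·E·I). Convert P = 36 kN = 36000 N, E = 70 GPa = 7 × 10¹⁰ Pa.
  δ = (36000 × 1.1^3) / (3 × (7 × 10¹⁰) × (3.93 × 10⁻⁵)) = 0.005806 m = 5.806 mm
(b) Maximum bending moment at the fixed end: M = P·L = 36000 × 1.1 = 39600 N·m. Convert y_max = 80 mm = 0.08 m.
  σ = M·y_max / I = (39600 × 0.08) / (3.93 × 10⁻⁵) = 8.061 × 10⁷ Pa = 80.61 MPa
Final answer: (a) δ = 5.806 mm, (b) σ = 80.61 MPa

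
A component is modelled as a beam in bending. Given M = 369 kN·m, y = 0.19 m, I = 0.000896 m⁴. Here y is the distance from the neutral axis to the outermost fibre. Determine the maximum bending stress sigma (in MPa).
Model: a beam in bending, so sigma = (M·y) / I.
Convert to SI units:
  M = 369 kN·m = 369000 N·m
Substitute:
  sigma = (369000 × 0.19) / 0.000896
  sigma = 7.825 × 10⁷ Pa
Convert: sigma = 7.825 × 10⁷ Pa = 78.25 MPa
Final answer: sigma = 78.25 MPa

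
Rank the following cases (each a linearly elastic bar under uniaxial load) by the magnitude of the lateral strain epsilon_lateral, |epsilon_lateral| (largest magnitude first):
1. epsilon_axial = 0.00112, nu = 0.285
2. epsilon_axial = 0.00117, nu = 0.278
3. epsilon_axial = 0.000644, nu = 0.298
Model: a linearly elastic bar under uniaxial load, so epsilon_lateral = -nu·epsilon_axial (SI units).
  Case 1: epsilon_lateral = -(0.285 × 0.00112) = -0.0003192
  Case 2: epsilon_lateral = -(0.278 × 0.00117) = -0.0003253
  Case 3: epsilon_lateral = -(0.298 × 0.000644) = -0.0001919
Ordering by |epsilon_lateral|: 0.0003253 (case 2) > 0.0003192 (case 1) > 0.0001919 (case 3)
Final answer: 2, 1, 3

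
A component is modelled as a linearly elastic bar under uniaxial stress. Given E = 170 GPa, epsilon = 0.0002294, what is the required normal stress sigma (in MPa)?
Model: a linearly elastic bar under uniaxial stress, so epsilon = sigma / E.
Solve for sigma: sigma = epsilon·E.
Convert to SI units:
  E = 170 GPa = 1.7 × 10¹¹ Pa
Substitute:
  sigma = 0.0002294 × (1.7 × 10¹¹)
  sigma = 3.9 × 10⁷ Pa
Convert: sigma = 3.9 × 10⁷ Pa = 39 MPa
Final answer: sigma = 39 MPa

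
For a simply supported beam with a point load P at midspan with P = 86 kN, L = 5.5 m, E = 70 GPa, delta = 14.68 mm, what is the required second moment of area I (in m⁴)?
Model: a simply supported beam with a point load P at midspan, so delta = (P·L^3) / (48·E·I).
Solve for I: I = (P·L^3) / (48·delta·E).
Convert to SI units:
  P = 86 kN = 86000 N
  E = 70 GPa = 7 × 10¹⁰ Pa
  delta = 14.68 mm = 0.01468 m
Substitute:
  I = (86000 × 5.5^3) / (48 × 0.01468 × (7 × 10¹⁰))
  I = 0.0002901 m⁴
Final answer: I = 0.0002901 m⁴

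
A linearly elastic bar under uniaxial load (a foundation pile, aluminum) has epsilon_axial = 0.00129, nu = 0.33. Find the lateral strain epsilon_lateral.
Model: a linearly elastic bar under uniaxial load, so epsilon_lateral = -nu·epsilon_axial.
Substitute:
  epsilon_lateral = -(0.33 × 0.00129)
  epsilon_lateral = -0.0004257
Final answer: epsilon_lateral = -0.0004257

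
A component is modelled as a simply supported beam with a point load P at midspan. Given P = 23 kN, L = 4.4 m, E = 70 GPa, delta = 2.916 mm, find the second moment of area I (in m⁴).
Model: a simply supported beam with a point load P at midspan, so delta = (P·L^3) / (48·E·I).
Solve for I: I = (P·L^3) / (48·delta·E).
Convert to SI units:
  P = 23 kN = 23000 N
  E = 70 GPa = 7 × 10¹⁰ Pa
  delta = 2.916 mm = 0.002916 m
Substitute:
  I = (23000 × 4.4^3) / (48 × 0.002916 × (7 × 10¹⁰))
  I = 0.0002 m⁴
Final answer: I = 0.0002 m⁴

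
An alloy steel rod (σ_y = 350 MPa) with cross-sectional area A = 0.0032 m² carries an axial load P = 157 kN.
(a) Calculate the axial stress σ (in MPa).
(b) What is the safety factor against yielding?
(a) Axial stress σ = P/A. Convert P = 157 kN = 157000 N.
  σ = 157000 / 0.0032 = 4.906 × 10⁷ Pa = 49.06 MPa
(b) Safety factor SF = σ_y/σ = 350 / 49.06 = 7.134
Final answer: (a) σ = 49.06 MPa, (b) SF = 7.134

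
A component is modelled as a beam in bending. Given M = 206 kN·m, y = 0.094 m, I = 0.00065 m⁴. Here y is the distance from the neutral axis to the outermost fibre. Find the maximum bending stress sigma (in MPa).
Model: a beam in bending, so sigma = (M·y) / I.
Convert to SI units:
  M = 206 kN·m = 206000 N·m
Substitute:
  sigma = (206000 × 0.094) / 0.00065
  sigma = 2.979 × 10⁷ Pa
Convert: sigma = 2.979 × 10⁷ Pa = 29.79 MPa
Final answer: sigma = 29.79 MPa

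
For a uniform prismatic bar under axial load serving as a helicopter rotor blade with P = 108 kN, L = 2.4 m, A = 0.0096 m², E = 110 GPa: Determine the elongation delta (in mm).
Model: a uniform prismatic bar under axial load, so delta = (P·L) / (A·E).
Convert to SI units:
  P = 108 kN = 108000 N
  E = 110 GPa = 1.1 × 10¹¹ Pa
Substitute:
  delta = (108000 × 2.4) / (0.0096 × (1.1 × 10¹¹))
  delta = 0.0002455 m
Convert: delta = 0.0002455 m = 0.2455 mm
Final answer: delta = 0.2455 mm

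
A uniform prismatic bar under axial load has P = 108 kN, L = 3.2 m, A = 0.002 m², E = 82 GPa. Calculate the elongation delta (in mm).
Model: a uniform prismatic bar under axial load, so delta = (P·L) / (A·E).
Convert to SI units:
  P = 108 kN = 108000 N
  E = 82 GPa = 8.2 × 10¹⁰ Pa
Substitute:
  delta = (108000 × 3.2) / (0.002 × (8.2 × 10¹⁰))
  delta = 0.002107 m
Convert: delta = 0.002107 m = 2.107 mm
Final answer: delta = 2.107 mm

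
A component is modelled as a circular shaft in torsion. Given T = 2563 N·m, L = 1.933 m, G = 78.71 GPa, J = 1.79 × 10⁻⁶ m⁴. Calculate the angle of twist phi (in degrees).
Model: a circular shaft in torsion, so phi = (T·L) / (G·J).
Convert to SI units:
  G = 78.71 GPa = 7.871 × 10¹⁰ Pa
Substitute:
  phi = (2563 × 1.933) / ((7.871 × 10¹⁰) × (1.79 × 10⁻⁶))
  phi = 0.03516 rad
Convert to degrees: phi = 0.03516 × 180/π = 2.015°
Final answer: phi = 2.015°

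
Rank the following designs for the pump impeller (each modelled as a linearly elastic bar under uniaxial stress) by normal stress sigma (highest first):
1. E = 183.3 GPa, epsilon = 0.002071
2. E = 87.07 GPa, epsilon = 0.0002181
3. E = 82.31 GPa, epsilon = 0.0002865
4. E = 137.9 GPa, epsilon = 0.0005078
Model: a linearly elastic bar under uniaxial stress, so sigma = E·epsilon (SI units).
  Case 1: sigma = (1.833 × 10¹¹) × 0.002071 = 3.796 × 10⁸ Pa = 379.6 MPa
  Case 2: sigma = (8.707 × 10¹⁰) × 0.0002181 = 1.899 × 10⁷ Pa = 18.99 MPa
  Case 3: sigma = (8.231 × 10¹⁰) × 0.0002865 = 2.358 × 10⁷ Pa = 23.58 MPa
  Case 4: sigma = (1.379 × 10¹¹) × 0.0005078 = 7.003 × 10⁷ Pa = 70.03 MPa
Ordering: 379.6 MPa (case 1) > 70.03 MPa (case 4) > 23.58 MPa (case 3) > 18.99 MPa (case 2)
Final answer: 1, 4, 3, 2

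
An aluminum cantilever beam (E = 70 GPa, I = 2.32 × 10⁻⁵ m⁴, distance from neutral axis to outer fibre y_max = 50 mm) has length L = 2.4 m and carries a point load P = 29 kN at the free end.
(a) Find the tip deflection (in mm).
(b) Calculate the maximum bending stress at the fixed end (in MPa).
(a) Tip deflection of a cantilever with an end point load: δ = P·L^3 / (3·E·I). Convert P = 29 kN = 29000 N, E = 70 GPa = 7 × 10¹⁰ Pa.
  δ = (29000 × 2.4^3) / (3 × (7 × 10¹⁰) × (2.32 × 10⁻⁵)) = 0.08229 m = 82.29 mm
(b) Maximum bending moment at the fixed end: M = P·L = 29000 × 2.4 = 69600 N·m. Convert y_max = 50 mm = 0.05 m.
  σ = M·y_max / I = (69600 × 0.05) / (2.32 × 10⁻⁵) = 1.5 × 10⁸ Pa = 150 MPa
Final answer: (a) δ = 82.29 mm, (b) σ = 150 MPa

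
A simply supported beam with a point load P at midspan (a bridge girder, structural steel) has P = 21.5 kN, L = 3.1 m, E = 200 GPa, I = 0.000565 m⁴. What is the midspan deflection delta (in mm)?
Model: a simply supported beam with a point load P at midspan, so delta = (P·L^3) / (48·E·I).
Convert to SI units:
  P = 21.5 kN = 21500 N
  E = 200 GPa = 2 × 10¹¹ Pa
Substitute:
  delta = (21500 × 3.1^3) / (48 × (2 × 10¹¹) × 0.000565)
  delta = 0.0001181 m
Convert: delta = 0.0001181 m = 0.1181 mm
Final answer: delta = 0.1181 mm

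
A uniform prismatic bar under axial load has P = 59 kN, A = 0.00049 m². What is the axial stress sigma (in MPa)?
Model: a uniform prismatic bar under axial load, so sigma = P / A.
Convert to SI units:
  P = 59 kN = 59000 N
Substitute:
  sigma = 59000 / 0.00049
  sigma = 1.204 × 10⁸ Pa
Convert: sigma = 1.204 × 10⁸ Pa = 120.4 MPa
Final answer: sigma = 120.4 MPa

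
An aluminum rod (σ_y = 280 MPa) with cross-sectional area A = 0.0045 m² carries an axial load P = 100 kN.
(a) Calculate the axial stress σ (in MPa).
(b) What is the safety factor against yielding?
(a) Axial stress σ = P/A. Convert P = 100 kN = 100000 N.
  σ = 100000 / 0.0045 = 2.222 × 10⁷ Pa = 22.22 MPa
(b) Safety factor SF = σ_y/σ = 280 / 22.22 = 12.6
Final answer: (a) σ = 22.22 MPa, (b) SF = 12.6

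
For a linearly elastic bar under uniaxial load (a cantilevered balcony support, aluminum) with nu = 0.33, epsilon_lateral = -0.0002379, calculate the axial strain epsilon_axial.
Model: a linearly elastic bar under uniaxial load, so epsilon_lateral = -nu·epsilon_axial.
Solve for epsilon_axial: epsilon_axial = -epsilon_lateral / nu.
Substitute:
  epsilon_axial = -(-0.0002379) / 0.33
  epsilon_axial = 0.0007209
Final answer: epsilon_axial = 0.0007209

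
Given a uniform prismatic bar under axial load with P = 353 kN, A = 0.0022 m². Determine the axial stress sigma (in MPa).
Model: a uniform prismatic bar under axial load, so sigma = P / A.
Convert to SI units:
  P = 353 kN = 353000 N
Substitute:
  sigma = 353000 / 0.0022
  sigma = 1.605 × 10⁸ Pa
Convert: sigma = 1.605 × 10⁸ Pa = 160.5 MPa
Final answer: sigma = 160.5 MPa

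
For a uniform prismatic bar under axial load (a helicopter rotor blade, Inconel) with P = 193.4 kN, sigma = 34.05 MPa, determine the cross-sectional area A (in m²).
Model: a uniform prismatic bar under axial load, so sigma = P / A.
Solve for A: A = P / sigma.
Convert to SI units:
  P = 193.4 kN = 193400 N
  sigma = 34.05 MPa = 3.405 × 10⁷ Pa
Substitute:
  A = 193400 / (3.405 × 10⁷)
  A = 0.00568 m²
Final answer: A = 0.00568 m²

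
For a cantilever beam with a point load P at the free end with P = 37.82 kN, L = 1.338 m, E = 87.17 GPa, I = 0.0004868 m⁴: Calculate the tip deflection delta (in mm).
Model: a cantilever beam with a point load P at the free end, so delta = (P·L^3) / (3·E·I).
Convert to SI units:
  P = 37.82 kN = 37820 N
  E = 87.17 GPa = 8.717 × 10¹⁰ Pa
Substitute:
  delta = (37820 × 1.338^3) / (3 × (8.717 × 10¹⁰) × 0.0004868)
  delta = 0.0007116 m
Convert: delta = 0.0007116 m = 0.7116 mm
Final answer: delta = 0.7116 mm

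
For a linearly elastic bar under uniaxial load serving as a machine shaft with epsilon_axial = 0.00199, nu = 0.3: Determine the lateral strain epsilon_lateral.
Model: a linearly elastic bar under uniaxial load, so epsilon_lateral = -nu·epsilon_axial.
Substitute:
  epsilon_lateral = -(0.3 × 0.00199)
  epsilon_lateral = -0.000597
Final answer: epsilon_lateral = -0.000597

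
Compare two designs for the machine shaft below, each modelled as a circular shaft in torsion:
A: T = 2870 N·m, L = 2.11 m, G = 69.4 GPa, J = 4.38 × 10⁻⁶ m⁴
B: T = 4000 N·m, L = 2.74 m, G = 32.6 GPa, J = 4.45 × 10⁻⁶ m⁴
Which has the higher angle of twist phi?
Model: a circular shaft in torsion, so phi = (T·L) / (G·J) (SI units).
  A: phi = (2870 × 2.11) / ((6.94 × 10¹⁰) × (4.38 × 10⁻⁶)) = 0.01992 rad = 1.141°
  B: phi = (4000 × 2.74) / ((3.26 × 10¹⁰) × (4.45 × 10⁻⁶)) = 0.07555 rad = 4.329°
4.329° > 1.141°, so B is larger.
Final answer: B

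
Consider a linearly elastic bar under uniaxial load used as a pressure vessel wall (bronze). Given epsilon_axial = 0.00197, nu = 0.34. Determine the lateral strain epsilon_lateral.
Model: a linearly elastic bar under uniaxial load, so epsilon_lateral = -nu·epsilon_axial.
Substitute:
  epsilon_lateral = -(0.34 × 0.00197)
  epsilon_lateral = -0.0006698
Final answer: epsilon_lateral = -0.0006698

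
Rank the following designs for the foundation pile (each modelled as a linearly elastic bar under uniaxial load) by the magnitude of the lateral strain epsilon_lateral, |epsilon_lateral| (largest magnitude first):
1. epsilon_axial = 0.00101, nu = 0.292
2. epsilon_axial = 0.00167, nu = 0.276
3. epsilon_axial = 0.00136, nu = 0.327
Model: a linearly elastic bar under uniaxial load, so epsilon_lateral = -nu·epsilon_axial (SI units).
  Case 1: epsilon_lateral = -(0.292 × 0.00101) = -0.0002949
  Case 2: epsilon_lateral = -(0.276 × 0.00167) = -0.0004609
  Case 3: epsilon_lateral = -(0.327 × 0.00136) = -0.0004447
Ordering by |epsilon_lateral|: 0.0004609 (case 2) > 0.0004447 (case 3) > 0.0002949 (case 1)
Final answer: 2, 3, 1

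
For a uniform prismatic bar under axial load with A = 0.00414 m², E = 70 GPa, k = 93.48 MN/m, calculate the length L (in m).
Model: a uniform prismatic bar under axial load, so k = (A·E) / L.
Solve for L: L = (A·E) / k.
Convert to SI units:
  E = 70 GPa = 7 × 10¹⁰ Pa
  k = 93.48 MN/m = 9.348 × 10⁷ N/m
Substitute:
  L = (0.00414 × (7 × 10¹⁰)) / (9.348 × 10⁷)
  L = 3.1 m
Final answer: L = 3.1 m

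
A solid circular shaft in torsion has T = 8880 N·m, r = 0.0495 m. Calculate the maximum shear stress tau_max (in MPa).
Model: a solid circular shaft in torsion, so tau_max = (2·T) / (π·r^3).
Substitute:
  tau_max = (2 × 8880) / (π × 0.0495^3)
  tau_max = 4.661 × 10⁷ Pa
Convert: tau_max = 4.661 × 10⁷ Pa = 46.61 MPa
Final answer: tau_max = 46.61 MPa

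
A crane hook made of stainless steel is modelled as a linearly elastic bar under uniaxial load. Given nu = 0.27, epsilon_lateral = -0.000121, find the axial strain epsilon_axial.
Model: a linearly elastic bar under uniaxial load, so epsilon_lateral = -nu·epsilon_axial.
Solve for epsilon_axial: epsilon_axial = -epsilon_lateral / nu.
Substitute:
  epsilon_axial = -(-0.000121) / 0.27
  epsilon_axial = 0.0004481
Final answer: epsilon_axial = 0.0004481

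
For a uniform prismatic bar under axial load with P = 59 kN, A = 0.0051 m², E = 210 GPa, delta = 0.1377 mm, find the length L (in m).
Model: a uniform prismatic bar under axial load, so delta = (P·L) / (A·E).
Solve for L: L = (delta·A·E) / P.
Convert to SI units:
  P = 59 kN = 59000 N
  E = 210 GPa = 2.1 × 10¹¹ Pa
  delta = 0.1377 mm = 0.0001377 m
Substitute:
  L = (0.0001377 × 0.0051 × (2.1 × 10¹¹)) / 59000
  L = 2.5 m
Final answer: L = 2.5 m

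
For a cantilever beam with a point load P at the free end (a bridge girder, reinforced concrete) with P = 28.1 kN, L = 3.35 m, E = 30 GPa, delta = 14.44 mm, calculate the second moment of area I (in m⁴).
Model: a cantilever beam with a point load P at the free end, so delta = (P·L^3) / (3·E·I).
Solve for I: I = (P·L^3) / (3·delta·E).
Convert to SI units:
  P = 28.1 kN = 28100 N
  E = 30 GPa = 3 × 10¹⁰ Pa
  delta = 14.44 mm = 0.01444 m
Substitute:
  I = (28100 × 3.35^3) / (3 × 0.01444 × (3 × 10¹⁰))
  I = 0.0008129 m⁴
Final answer: I = 0.0008129 m⁴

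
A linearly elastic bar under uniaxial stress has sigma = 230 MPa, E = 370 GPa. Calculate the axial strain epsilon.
Model: a linearly elastic bar under uniaxial stress, so epsilon = sigma / E.
Convert to SI units:
  sigma = 230 MPa = 2.3 × 10⁸ Pa
  E = 370 GPa = 3.7 × 10¹¹ Pa
Substitute:
  epsilon = (2.3 × 10⁸) / (3.7 × 10¹¹)
  epsilon = 0.0006216
Final answer: epsilon = 0.0006216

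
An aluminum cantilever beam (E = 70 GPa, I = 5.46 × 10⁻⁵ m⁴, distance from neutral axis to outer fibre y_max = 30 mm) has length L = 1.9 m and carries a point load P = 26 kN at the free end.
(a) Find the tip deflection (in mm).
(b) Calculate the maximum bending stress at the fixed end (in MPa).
(a) Tip deflection of a cantilever with an end point load: δ = P·L^3 / (3·E·I). Convert P = 26 kN = 26000 N, E = 70 GPa = 7 × 10¹⁰ Pa.
  δ = (26000 × 1.9^3) / (3 × (7 × 10¹⁰) × (5.46 × 10⁻⁵)) = 0.01555 m = 15.55 mm
(b) Maximum bending moment at the fixed end: M = P·L = 26000 × 1.9 = 49400 N·m. Convert y_max = 30 mm = 0.03 m.
  σ = M·y_max / I = (49400 × 0.03) / (5.46 × 10⁻⁵) = 2.714 × 10⁷ Pa = 27.14 MPa
Final answer: (a) δ = 15.55 mm, (b) σ = 27.14 MPa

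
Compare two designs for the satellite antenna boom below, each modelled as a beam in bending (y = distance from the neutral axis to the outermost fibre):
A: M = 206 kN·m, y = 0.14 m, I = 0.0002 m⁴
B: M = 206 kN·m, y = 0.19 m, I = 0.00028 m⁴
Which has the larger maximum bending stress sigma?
Model: a beam in bending (y = distance from the neutral axis to the outermost fibre), so sigma = (M·y) / I (SI units).
  A: sigma = (206000 × 0.14) / 0.0002 = 1.442 × 10⁸ Pa = 144.2 MPa
  B: sigma = (206000 × 0.19) / 0.00028 = 1.398 × 10⁸ Pa = 139.8 MPa
144.2 MPa > 139.8 MPa, so A is larger.
Final answer: A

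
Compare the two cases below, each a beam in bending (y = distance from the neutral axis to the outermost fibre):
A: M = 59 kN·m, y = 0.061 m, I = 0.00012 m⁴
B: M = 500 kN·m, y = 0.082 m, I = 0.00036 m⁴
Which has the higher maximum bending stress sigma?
Model: a beam in bending (y = distance from the neutral axis to the outermost fibre), so sigma = (M·y) / I (SI units).
  A: sigma = (59000 × 0.061) / 0.00012 = 2.999 × 10⁷ Pa = 29.99 MPa
  B: sigma = (500000 × 0.082) / 0.00036 = 1.139 × 10⁸ Pa = 113.9 MPa
113.9 MPa > 29.99 MPa, so B is larger.
Final answer: B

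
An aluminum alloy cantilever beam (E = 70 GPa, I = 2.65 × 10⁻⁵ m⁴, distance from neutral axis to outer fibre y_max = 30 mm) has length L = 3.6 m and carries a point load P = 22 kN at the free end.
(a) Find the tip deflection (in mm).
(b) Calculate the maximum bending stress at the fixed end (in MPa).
(a) Tip deflection of a cantilever with an end point load: δ = P·L^3 / (3·E·I). Convert P = 22 kN = 22000 N, E = 70 GPa = 7 × 10¹⁰ Pa.
  δ = (22000 × 3.6^3) / (3 × (7 × 10¹⁰) × (2.65 × 10⁻⁵)) = 0.1844 m = 184.4 mm
(b) Maximum bending moment at the fixed end: M = P·L = 22000 × 3.6 = 79200 N·m. Convert y_max = 30 mm = 0.03 m.
  σ = M·y_max / I = (79200 × 0.03) / (2.65 × 10⁻⁵) = 8.966 × 10⁷ Pa = 89.66 MPa
Final answer: (a) δ = 184.4 mm, (b) σ = 89.66 MPa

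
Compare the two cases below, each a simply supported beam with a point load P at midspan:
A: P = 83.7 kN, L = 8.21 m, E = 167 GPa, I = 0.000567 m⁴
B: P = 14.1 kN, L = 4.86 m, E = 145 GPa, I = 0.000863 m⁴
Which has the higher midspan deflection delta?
Model: a simply supported beam with a point load P at midspan, so delta = (P·L^3) / (48·E·I) (SI units).
  A: delta = (83700 × 8.21^3) / (48 × (1.67 × 10¹¹) × 0.000567) = 0.01019 m = 10.19 mm
  B: delta = (14100 × 4.86^3) / (48 × (1.45 × 10¹¹) × 0.000863) = 0.0002695 m = 0.2695 mm
10.19 mm > 0.2695 mm, so A is larger.
Final answer: A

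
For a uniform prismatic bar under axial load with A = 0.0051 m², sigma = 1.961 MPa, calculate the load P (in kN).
Model: a uniform prismatic bar under axial load, so sigma = P / A.
Solve for P: P = sigma·A.
Convert to SI units:
  sigma = 1.961 MPa = 1.961 × 10⁶ Pa
Substitute:
  P = (1.961 × 10⁶) × 0.0051
  P = 10000 N
Convert: P = 10000 N = 10 kN
Final answer: P = 10 kN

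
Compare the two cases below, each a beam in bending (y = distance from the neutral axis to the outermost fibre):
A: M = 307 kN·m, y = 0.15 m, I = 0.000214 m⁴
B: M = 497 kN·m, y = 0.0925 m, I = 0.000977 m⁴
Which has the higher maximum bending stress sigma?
Model: a beam in bending (y = distance from the neutral axis to the outermost fibre), so sigma = (M·y) / I (SI units).
  A: sigma = (307000 × 0.15) / 0.000214 = 2.152 × 10⁸ Pa = 215.2 MPa
  B: sigma = (497000 × 0.0925) / 0.000977 = 4.705 × 10⁷ Pa = 47.05 MPa
215.2 MPa > 47.05 MPa, so A is larger.
Final answer: A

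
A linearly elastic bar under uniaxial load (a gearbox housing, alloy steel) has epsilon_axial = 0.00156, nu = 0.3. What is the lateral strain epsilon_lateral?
Model: a linearly elastic bar under uniaxial load, so epsilon_lateral = -nu·epsilon_axial.
Substitute:
  epsilon_lateral = -(0.3 × 0.00156)
  epsilon_lateral = -0.000468
Final answer: epsilon_lateral = -0.000468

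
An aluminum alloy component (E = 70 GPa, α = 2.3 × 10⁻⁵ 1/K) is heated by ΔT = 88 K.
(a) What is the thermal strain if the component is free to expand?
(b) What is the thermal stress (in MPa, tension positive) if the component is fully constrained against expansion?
(a) Free thermal strain ε_th = α·ΔT = (2.3 × 10⁻⁵) × 88 = 0.002024
(b) Fully constrained, the expansion is suppressed, so σ = -E·α·ΔT. Convert E = 70 GPa = 7 × 10¹⁰ Pa.
  σ = -(7 × 10¹⁰) × (2.3 × 10⁻⁵) × 88 = -1.417 × 10⁸ Pa = -141.7 MPa (compressive)
Final answer: (a) ε_th = 0.002024, (b) σ = -141.7 MPa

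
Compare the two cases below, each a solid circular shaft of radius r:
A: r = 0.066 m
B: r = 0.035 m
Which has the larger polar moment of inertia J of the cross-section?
Model: a solid circular shaft of radius r, so J = (π·r^4) / 2 (SI units).
  A: J = (π × 0.066^4) / 2 = 2.981 × 10⁻⁵ m⁴
  B: J = (π × 0.035^4) / 2 = 2.357 × 10⁻⁶ m⁴
2.981 × 10⁻⁵ m⁴ > 2.357 × 10⁻⁶ m⁴, so A is larger.
Final answer: A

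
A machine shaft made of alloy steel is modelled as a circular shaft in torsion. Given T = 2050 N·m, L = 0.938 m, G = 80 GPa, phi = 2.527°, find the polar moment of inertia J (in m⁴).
Model: a circular shaft in torsion, so phi = (T·L) / (G·J).
Solve for J: J = (T·L) / (phi·G).
Convert to SI units:
  G = 80 GPa = 8 × 10¹⁰ Pa
  phi = 2.527° = 0.0441 rad
Substitute:
  J = (2050 × 0.938) / (0.0441 × (8 × 10¹⁰))
  J = 5.45 × 10⁻⁷ m⁴
Final answer: J = 5.45 × 10⁻⁷ m⁴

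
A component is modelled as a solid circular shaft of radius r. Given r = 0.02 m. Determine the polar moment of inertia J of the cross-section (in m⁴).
Model: a solid circular shaft of radius r, so J = (π·r^4) / 2.
Substitute:
  J = (π × 0.02^4) / 2
  J = 2.513 × 10⁻⁷ m⁴
Final answer: J = 2.513 × 10⁻⁷ m⁴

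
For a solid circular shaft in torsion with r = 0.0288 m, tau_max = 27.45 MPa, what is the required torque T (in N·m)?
Model: a solid circular shaft in torsion, so tau_max = (2·T) / (π·r^3).
Solve for T: T = (π·tau_max·r^3) / 2.
Convert to SI units:
  tau_max = 27.45 MPa = 2.745 × 10⁷ Pa
Substitute:
  T = (π × (2.745 × 10⁷) × 0.0288^3) / 2
  T = 1030 N·m
Final answer: T = 1030 N·m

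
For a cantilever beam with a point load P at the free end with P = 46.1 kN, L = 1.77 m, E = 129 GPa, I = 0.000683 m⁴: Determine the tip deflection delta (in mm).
Model: a cantilever beam with a point load P at the free end, so delta = (P·L^3) / (3·E·I).
Convert to SI units:
  P = 46.1 kN = 46100 N
  E = 129 GPa = 1.29 × 10¹¹ Pa
Substitute:
  delta = (46100 × 1.77^3) / (3 × (1.29 × 10¹¹) × 0.000683)
  delta = 0.0009671 m
Convert: delta = 0.0009671 m = 0.9671 mm
Final answer: delta = 0.9671 mm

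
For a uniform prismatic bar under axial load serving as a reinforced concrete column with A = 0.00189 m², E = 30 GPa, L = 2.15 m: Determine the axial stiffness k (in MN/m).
Model: a uniform prismatic bar under axial load, so k = (A·E) / L.
Convert to SI units:
  E = 30 GPa = 3 × 10¹⁰ Pa
Substitute:
  k = (0.00189 × (3 × 10¹⁰)) / 2.15
  k = 2.637 × 10⁷ N/m
Convert: k = 2.637 × 10⁷ N/m = 26.37 MN/m
Final answer: k = 26.37 MN/m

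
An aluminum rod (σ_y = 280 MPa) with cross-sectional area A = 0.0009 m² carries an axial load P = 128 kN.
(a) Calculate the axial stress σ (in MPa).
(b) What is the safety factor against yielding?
(a) Axial stress σ = P/A. Convert P = 128 kN = 128000 N.
  σ = 128000 / 0.0009 = 1.422 × 10⁸ Pa = 142.2 MPa
(b) Safety factor SF = σ_y/σ = 280 / 142.2 = 1.969
Final answer: (a) σ = 142.2 MPa, (b) SF = 1.969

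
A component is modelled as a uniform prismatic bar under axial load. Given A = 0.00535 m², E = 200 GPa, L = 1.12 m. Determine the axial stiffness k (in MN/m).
Model: a uniform prismatic bar under axial load, so k = (A·E) / L.
Convert to SI units:
  E = 200 GPa = 2 × 10¹¹ Pa
Substitute:
  k = (0.00535 × (2 × 10¹¹)) / 1.12
  k = 9.554 × 10⁸ N/m
Convert: k = 9.554 × 10⁸ N/m = 955.4 MN/m
Final answer: k = 955.4 MN/m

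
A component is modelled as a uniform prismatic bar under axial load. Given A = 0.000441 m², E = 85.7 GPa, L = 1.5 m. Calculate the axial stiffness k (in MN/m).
Model: a uniform prismatic bar under axial load, so k = (A·E) / L.
Convert to SI units:
  E = 85.7 GPa = 8.57 × 10¹⁰ Pa
Substitute:
  k = (0.000441 × (8.57 × 10¹⁰)) / 1.5
  k = 2.52 × 10⁷ N/m
Convert: k = 2.52 × 10⁷ N/m = 25.2 MN/m
Final answer: k = 25.2 MN/m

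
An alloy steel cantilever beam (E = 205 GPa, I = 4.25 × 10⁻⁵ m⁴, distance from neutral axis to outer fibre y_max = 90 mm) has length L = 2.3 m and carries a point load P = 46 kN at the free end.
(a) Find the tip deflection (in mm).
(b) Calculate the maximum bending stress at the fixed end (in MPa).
(a) Tip deflection of a cantilever with an end point load: δ = P·L^3 / (3·E·I). Convert P = 46 kN = 46000 N, E = 205 GPa = 2.05 × 10¹¹ Pa.
  δ = (46000 × 2.3^3) / (3 × (2.05 × 10¹¹) × (4.25 × 10⁻⁵)) = 0.02141 m = 21.41 mm
(b) Maximum bending moment at the fixed end: M = P·L = 46000 × 2.3 = 105800 N·m. Convert y_max = 90 mm = 0.09 m.
  σ = M·y_max / I = (105800 × 0.09) / (4.25 × 10⁻⁵) = 2.24 × 10⁸ Pa = 224 MPa
Final answer: (a) δ = 21.41 mm, (b) σ = 224 MPa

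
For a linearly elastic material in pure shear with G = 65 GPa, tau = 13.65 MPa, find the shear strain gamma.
Model: a linearly elastic material in pure shear, so tau = G·gamma.
Solve for gamma: gamma = tau / G.
Convert to SI units:
  G = 65 GPa = 6.5 × 10¹⁰ Pa
  tau = 13.65 MPa = 1.365 × 10⁷ Pa
Substitute:
  gamma = (1.365 × 10⁷) / (6.5 × 10¹⁰)
  gamma = 0.00021
Final answer: gamma = 0.00021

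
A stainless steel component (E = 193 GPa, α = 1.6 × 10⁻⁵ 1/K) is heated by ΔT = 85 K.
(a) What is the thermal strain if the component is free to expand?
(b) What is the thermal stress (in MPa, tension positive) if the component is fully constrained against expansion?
(a) Free thermal strain ε_th = α·ΔT = (1.6 × 10⁻⁵) × 85 = 0.00136
(b) Fully constrained, the expansion is suppressed, so σ = -E·α·ΔT. Convert E = 193 GPa = 1.93 × 10¹¹ Pa.
  σ = -(1.93 × 10¹¹) × (1.6 × 10⁻⁵) × 85 = -2.625 × 10⁸ Pa = -262.5 MPa (compressive)
Final answer: (a) ε_th = 0.00136, (b) σ = -262.5 MPa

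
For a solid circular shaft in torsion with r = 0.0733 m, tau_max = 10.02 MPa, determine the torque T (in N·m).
Model: a solid circular shaft in torsion, so tau_max = (2·T) / (π·r^3).
Solve for T: T = (π·tau_max·r^3) / 2.
Convert to SI units:
  tau_max = 10.02 MPa = 1.002 × 10⁷ Pa
Substitute:
  T = (π × (1.002 × 10⁷) × 0.0733^3) / 2
  T = 6199 N·m
Final answer: T = 6199 N·m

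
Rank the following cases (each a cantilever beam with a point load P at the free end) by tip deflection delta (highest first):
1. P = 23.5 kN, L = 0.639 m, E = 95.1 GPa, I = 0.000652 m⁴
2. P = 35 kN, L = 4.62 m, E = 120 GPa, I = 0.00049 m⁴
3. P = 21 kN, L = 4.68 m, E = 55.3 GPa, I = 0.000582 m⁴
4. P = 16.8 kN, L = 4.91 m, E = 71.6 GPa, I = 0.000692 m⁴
Model: a cantilever beam with a point load P at the free end, so delta = (P·L^3) / (3·E·I) (SI units).
  Case 1: delta = (23500 × 0.639^3) / (3 × (9.51 × 10¹⁰) × 0.000652) = 3.296 × 10⁻⁵ m = 0.03296 mm
  Case 2: delta = (35000 × 4.62^3) / (3 × (1.2 × 10¹¹) × 0.00049) = 0.01957 m = 19.57 mm
  Case 3: delta = (21000 × 4.68^3) / (3 × (5.53 × 10¹⁰) × 0.000582) = 0.02229 m = 22.29 mm
  Case 4: delta = (16800 × 4.91^3) / (3 × (7.16 × 10¹⁰) × 0.000692) = 0.01338 m = 13.38 mm
Ordering: 22.29 mm (case 3) > 19.57 mm (case 2) > 13.38 mm (case 4) > 0.03296 mm (case 1)
Final answer: 3, 2, 4, 1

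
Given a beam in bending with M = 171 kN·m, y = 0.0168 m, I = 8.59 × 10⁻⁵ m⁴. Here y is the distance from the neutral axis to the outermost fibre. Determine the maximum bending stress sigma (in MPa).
Model: a beam in bending, so sigma = (M·y) / I.
Convert to SI units:
  M = 171 kN·m = 171000 N·m
Substitute:
  sigma = (171000 × 0.0168) / (8.59 × 10⁻⁵)
  sigma = 3.344 × 10⁷ Pa
Convert: sigma = 3.344 × 10⁷ Pa = 33.44 MPa
Final answer: sigma = 33.44 MPa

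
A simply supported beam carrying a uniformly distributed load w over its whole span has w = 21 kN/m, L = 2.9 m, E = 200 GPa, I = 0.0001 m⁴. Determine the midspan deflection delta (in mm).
Model: a simply supported beam carrying a uniformly distributed load w over its whole span, so delta = (5·w·L^4) / (384·E·I).
Convert to SI units:
  w = 21 kN/m = 21000 N/m
  E = 200 GPa = 2 × 10¹¹ Pa
Substitute:
  delta = (5 × 21000 × 2.9^4) / (384 × (2 × 10¹¹) × 0.0001)
  delta = 0.000967 m
Convert: delta = 0.000967 m = 0.967 mm
Final answer: delta = 0.967 mm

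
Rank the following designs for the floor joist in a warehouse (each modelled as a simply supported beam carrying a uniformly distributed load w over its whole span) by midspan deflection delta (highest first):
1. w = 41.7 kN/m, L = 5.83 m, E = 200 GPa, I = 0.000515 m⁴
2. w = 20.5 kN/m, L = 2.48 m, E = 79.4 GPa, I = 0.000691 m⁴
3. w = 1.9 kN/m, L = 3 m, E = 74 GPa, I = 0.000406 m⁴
Model: a simply supported beam carrying a uniformly distributed load w over its whole span, so delta = (5·w·L^4) / (384·E·I) (SI units).
  Case 1: delta = (5 × 41700 × 5.83^4) / (384 × (2 × 10¹¹) × 0.000515) = 0.00609 m = 6.09 mm
  Case 2: delta = (5 × 20500 × 2.48^4) / (384 × (7.94 × 10¹⁰) × 0.000691) = 0.000184 m = 0.184 mm
  Case 3: delta = (5 × 1900 × 3^4) / (384 × (7.4 × 10¹⁰) × 0.000406) = 6.67 × 10⁻⁵ m = 0.0667 mm
Ordering: 6.09 mm (case 1) > 0.184 mm (case 2) > 0.0667 mm (case 3)
Final answer: 1, 2, 3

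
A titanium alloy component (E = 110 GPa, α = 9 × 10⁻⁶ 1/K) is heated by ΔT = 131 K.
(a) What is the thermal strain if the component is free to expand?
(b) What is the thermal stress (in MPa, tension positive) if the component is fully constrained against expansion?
(a) Free thermal strain ε_th = α·ΔT = (9 × 10⁻⁶) × 131 = 0.001179
(b) Fully constrained, the expansion is suppressed, so σ = -E·α·ΔT. Convert E = 110 GPa = 1.1 × 10¹¹ Pa.
  σ = -(1.1 × 10¹¹) × (9 × 10⁻⁶) × 131 = -1.297 × 10⁸ Pa = -129.7 MPa (compressive)
Final answer: (a) ε_th = 0.001179, (b) σ = -129.7 MPa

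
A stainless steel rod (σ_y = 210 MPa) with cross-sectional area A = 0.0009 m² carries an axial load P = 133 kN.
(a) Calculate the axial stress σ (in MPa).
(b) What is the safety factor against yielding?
(a) Axial stress σ = P/A. Convert P = 133 kN = 133000 N.
  σ = 133000 / 0.0009 = 1.478 × 10⁸ Pa = 147.8 MPa
(b) Safety factor SF = σ_y/σ = 210 / 147.8 = 1.421
Final answer: (a) σ = 147.8 MPa, (b) SF = 1.421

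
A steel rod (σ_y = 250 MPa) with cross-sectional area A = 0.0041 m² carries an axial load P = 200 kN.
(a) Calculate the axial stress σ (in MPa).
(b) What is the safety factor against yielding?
(a) Axial stress σ = P/A. Convert P = 200 kN = 200000 N.
  σ = 200000 / 0.0041 = 4.878 × 10⁷ Pa = 48.78 MPa
(b) Safety factor SF = σ_y/σ = 250 / 48.78 = 5.125
Final answer: (a) σ = 48.78 MPa, (b) SF = 5.125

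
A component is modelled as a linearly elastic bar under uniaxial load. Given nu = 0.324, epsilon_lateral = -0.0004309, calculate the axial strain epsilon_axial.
Model: a linearly elastic bar under uniaxial load, so epsilon_lateral = -nu·epsilon_axial.
Solve for epsilon_axial: epsilon_axial = -epsilon_lateral / nu.
Substitute:
  epsilon_axial = -(-0.0004309) / 0.324
  epsilon_axial = 0.00133
Final answer: epsilon_axial = 0.00133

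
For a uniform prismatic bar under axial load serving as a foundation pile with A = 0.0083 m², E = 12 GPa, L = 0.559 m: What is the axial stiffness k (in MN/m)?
Model: a uniform prismatic bar under axial load, so k = (A·E) / L.
Convert to SI units:
  E = 12 GPa = 1.2 × 10¹⁰ Pa
Substitute:
  k = (0.0083 × (1.2 × 10¹⁰)) / 0.559
  k = 1.782 × 10⁸ N/m
Convert: k = 1.782 × 10⁸ N/m = 178.2 MN/m
Final answer: k = 178.2 MN/m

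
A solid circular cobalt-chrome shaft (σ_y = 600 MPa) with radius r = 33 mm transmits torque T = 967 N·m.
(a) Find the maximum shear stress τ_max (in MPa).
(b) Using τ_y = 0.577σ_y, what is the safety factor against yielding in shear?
(a) For a solid circular shaft, τ_max = T·r/J with J = π·r^4/2, i.e. τ_max = 2·T / (π·r^3). Convert r = 33 mm = 0.033 m.
  τ_max = (2 × 967) / (π × 0.033^3) = 1.713 × 10⁷ Pa = 17.13 MPa
(b) τ_y = 0.577 × 600 = 346.2 MPa
  SF = τ_y/τ_max = 346.2 / 17.13 = 20.21
Final answer: (a) τ_max = 17.13 MPa, (b) SF = 20.21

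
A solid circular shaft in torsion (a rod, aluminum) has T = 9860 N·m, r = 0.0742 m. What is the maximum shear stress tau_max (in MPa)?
Model: a solid circular shaft in torsion, so tau_max = (2·T) / (π·r^3).
Substitute:
  tau_max = (2 × 9860) / (π × 0.0742^3)
  tau_max = 1.537 × 10⁷ Pa
Convert: tau_max = 1.537 × 10⁷ Pa = 15.37 MPa
Final answer: tau_max = 15.37 MPa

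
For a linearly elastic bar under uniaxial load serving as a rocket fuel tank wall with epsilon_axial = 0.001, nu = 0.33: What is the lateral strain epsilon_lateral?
Model: a linearly elastic bar under uniaxial load, so epsilon_lateral = -nu·epsilon_axial.
Substitute:
  epsilon_lateral = -(0.33 × 0.001)
  epsilon_lateral = -0.00033
Final answer: epsilon_lateral = -0.00033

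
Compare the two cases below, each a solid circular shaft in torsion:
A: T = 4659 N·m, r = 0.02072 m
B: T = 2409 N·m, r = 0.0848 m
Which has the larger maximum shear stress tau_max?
Model: a solid circular shaft in torsion, so tau_max = (2·T) / (π·r^3) (SI units).
  A: tau_max = (2 × 4659) / (π × 0.02072^3) = 3.334 × 10⁸ Pa = 333.4 MPa
  B: tau_max = (2 × 2409) / (π × 0.0848^3) = 2.515 × 10⁶ Pa = 2.515 MPa
333.4 MPa > 2.515 MPa, so A is larger.
Final answer: A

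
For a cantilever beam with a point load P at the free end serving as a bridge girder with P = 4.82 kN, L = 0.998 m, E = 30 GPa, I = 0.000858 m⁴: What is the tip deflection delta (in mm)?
Model: a cantilever beam with a point load P at the free end, so delta = (P·L^3) / (3·E·I).
Convert to SI units:
  P = 4.82 kN = 4820 N
  E = 30 GPa = 3 × 10¹⁰ Pa
Substitute:
  delta = (4820 × 0.998^3) / (3 × (3 × 10¹⁰) × 0.000858)
  delta = 6.205 × 10⁻⁵ m
Convert: delta = 6.205 × 10⁻⁵ m = 0.06205 mm
Final answer: delta = 0.06205 mm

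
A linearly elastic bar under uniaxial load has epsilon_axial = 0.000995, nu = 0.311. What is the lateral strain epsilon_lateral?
Model: a linearly elastic bar under uniaxial load, so epsilon_lateral = -nu·epsilon_axial.
Substitute:
  epsilon_lateral = -(0.311 × 0.000995)
  epsilon_lateral = -0.0003094
Final answer: epsilon_lateral = -0.0003094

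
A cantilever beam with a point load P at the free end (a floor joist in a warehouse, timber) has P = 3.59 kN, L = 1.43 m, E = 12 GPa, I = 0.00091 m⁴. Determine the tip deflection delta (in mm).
Model: a cantilever beam with a point load P at the free end, so delta = (P·L^3) / (3·E·I).
Convert to SI units:
  P = 3.59 kN = 3590 N
  E = 12 GPa = 1.2 × 10¹⁰ Pa
Substitute:
  delta = (3590 × 1.43^3) / (3 × (1.2 × 10¹⁰) × 0.00091)
  delta = 0.0003204 m
Convert: delta = 0.0003204 m = 0.3204 mm
Final answer: delta = 0.3204 mm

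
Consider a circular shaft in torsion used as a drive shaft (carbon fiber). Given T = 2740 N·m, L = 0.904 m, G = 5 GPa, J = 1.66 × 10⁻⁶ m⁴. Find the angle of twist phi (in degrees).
Model: a circular shaft in torsion, so phi = (T·L) / (G·J).
Convert to SI units:
  G = 5 GPa = 5 × 10⁹ Pa
Substitute:
  phi = (2740 × 0.904) / ((5 × 10⁹) × (1.66 × 10⁻⁶))
  phi = 0.2984 rad
Convert to degrees: phi = 0.2984 × 180/π = 17.1°
Final answer: phi = 17.1°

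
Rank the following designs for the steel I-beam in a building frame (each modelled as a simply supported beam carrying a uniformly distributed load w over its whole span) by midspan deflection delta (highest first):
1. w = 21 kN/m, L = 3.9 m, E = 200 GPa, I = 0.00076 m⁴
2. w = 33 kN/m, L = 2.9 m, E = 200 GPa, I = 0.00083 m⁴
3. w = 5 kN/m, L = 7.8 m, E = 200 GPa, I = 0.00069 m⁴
Model: a simply supported beam carrying a uniformly distributed load w over its whole span, so delta = (5·w·L^4) / (384·E·I) (SI units).
  Case 1: delta = (5 × 21000 × 3.9^4) / (384 × (2 × 10¹¹) × 0.00076) = 0.0004162 m = 0.4162 mm
  Case 2: delta = (5 × 33000 × 2.9^4) / (384 × (2 × 10¹¹) × 0.00083) = 0.0001831 m = 0.1831 mm
  Case 3: delta = (5 × 5000 × 7.8^4) / (384 × (2 × 10¹¹) × 0.00069) = 0.001746 m = 1.746 mm
Ordering: 1.746 mm (case 3) > 0.4162 mm (case 1) > 0.1831 mm (case 2)
Final answer: 3, 1, 2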